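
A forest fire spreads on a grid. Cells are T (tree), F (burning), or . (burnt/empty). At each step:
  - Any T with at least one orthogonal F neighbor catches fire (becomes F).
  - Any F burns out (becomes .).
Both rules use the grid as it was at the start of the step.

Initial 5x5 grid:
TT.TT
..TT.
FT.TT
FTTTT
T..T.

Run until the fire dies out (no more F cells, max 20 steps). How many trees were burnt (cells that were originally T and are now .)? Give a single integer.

Answer: 13

Derivation:
Step 1: +3 fires, +2 burnt (F count now 3)
Step 2: +1 fires, +3 burnt (F count now 1)
Step 3: +1 fires, +1 burnt (F count now 1)
Step 4: +3 fires, +1 burnt (F count now 3)
Step 5: +2 fires, +3 burnt (F count now 2)
Step 6: +2 fires, +2 burnt (F count now 2)
Step 7: +1 fires, +2 burnt (F count now 1)
Step 8: +0 fires, +1 burnt (F count now 0)
Fire out after step 8
Initially T: 15, now '.': 23
Total burnt (originally-T cells now '.'): 13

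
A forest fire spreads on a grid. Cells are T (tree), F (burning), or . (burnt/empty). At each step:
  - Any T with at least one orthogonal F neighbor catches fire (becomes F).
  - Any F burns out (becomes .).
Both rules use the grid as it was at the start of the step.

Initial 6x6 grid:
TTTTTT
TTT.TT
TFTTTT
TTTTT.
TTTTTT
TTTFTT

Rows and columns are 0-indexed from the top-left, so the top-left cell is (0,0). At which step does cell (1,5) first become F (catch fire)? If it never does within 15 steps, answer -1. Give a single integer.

Step 1: cell (1,5)='T' (+7 fires, +2 burnt)
Step 2: cell (1,5)='T' (+12 fires, +7 burnt)
Step 3: cell (1,5)='T' (+7 fires, +12 burnt)
Step 4: cell (1,5)='T' (+3 fires, +7 burnt)
Step 5: cell (1,5)='F' (+2 fires, +3 burnt)
  -> target ignites at step 5
Step 6: cell (1,5)='.' (+1 fires, +2 burnt)
Step 7: cell (1,5)='.' (+0 fires, +1 burnt)
  fire out at step 7

5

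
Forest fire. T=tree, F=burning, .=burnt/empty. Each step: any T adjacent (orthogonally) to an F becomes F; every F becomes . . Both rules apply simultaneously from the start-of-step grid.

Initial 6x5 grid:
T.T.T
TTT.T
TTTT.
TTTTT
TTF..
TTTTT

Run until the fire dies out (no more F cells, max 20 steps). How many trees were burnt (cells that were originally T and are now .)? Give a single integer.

Step 1: +3 fires, +1 burnt (F count now 3)
Step 2: +6 fires, +3 burnt (F count now 6)
Step 3: +7 fires, +6 burnt (F count now 7)
Step 4: +3 fires, +7 burnt (F count now 3)
Step 5: +1 fires, +3 burnt (F count now 1)
Step 6: +1 fires, +1 burnt (F count now 1)
Step 7: +0 fires, +1 burnt (F count now 0)
Fire out after step 7
Initially T: 23, now '.': 28
Total burnt (originally-T cells now '.'): 21

Answer: 21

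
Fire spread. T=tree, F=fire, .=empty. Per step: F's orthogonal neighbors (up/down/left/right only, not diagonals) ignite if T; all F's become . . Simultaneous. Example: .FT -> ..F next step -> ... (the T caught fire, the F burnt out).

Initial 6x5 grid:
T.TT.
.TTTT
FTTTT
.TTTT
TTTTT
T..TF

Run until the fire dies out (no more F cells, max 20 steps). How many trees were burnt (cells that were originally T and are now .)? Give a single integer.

Step 1: +3 fires, +2 burnt (F count now 3)
Step 2: +5 fires, +3 burnt (F count now 5)
Step 3: +7 fires, +5 burnt (F count now 7)
Step 4: +4 fires, +7 burnt (F count now 4)
Step 5: +2 fires, +4 burnt (F count now 2)
Step 6: +0 fires, +2 burnt (F count now 0)
Fire out after step 6
Initially T: 22, now '.': 29
Total burnt (originally-T cells now '.'): 21

Answer: 21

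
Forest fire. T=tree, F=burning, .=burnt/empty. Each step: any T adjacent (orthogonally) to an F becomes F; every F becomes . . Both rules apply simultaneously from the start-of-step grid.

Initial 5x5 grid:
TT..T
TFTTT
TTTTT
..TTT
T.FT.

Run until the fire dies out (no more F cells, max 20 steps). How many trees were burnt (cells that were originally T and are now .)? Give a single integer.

Step 1: +6 fires, +2 burnt (F count now 6)
Step 2: +5 fires, +6 burnt (F count now 5)
Step 3: +3 fires, +5 burnt (F count now 3)
Step 4: +2 fires, +3 burnt (F count now 2)
Step 5: +0 fires, +2 burnt (F count now 0)
Fire out after step 5
Initially T: 17, now '.': 24
Total burnt (originally-T cells now '.'): 16

Answer: 16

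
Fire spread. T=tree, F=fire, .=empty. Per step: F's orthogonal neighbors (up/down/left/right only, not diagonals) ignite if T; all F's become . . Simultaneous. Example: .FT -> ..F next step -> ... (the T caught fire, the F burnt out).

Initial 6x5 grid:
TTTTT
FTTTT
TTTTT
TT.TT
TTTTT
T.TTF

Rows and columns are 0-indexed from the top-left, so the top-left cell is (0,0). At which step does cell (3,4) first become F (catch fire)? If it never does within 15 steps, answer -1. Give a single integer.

Step 1: cell (3,4)='T' (+5 fires, +2 burnt)
Step 2: cell (3,4)='F' (+7 fires, +5 burnt)
  -> target ignites at step 2
Step 3: cell (3,4)='.' (+8 fires, +7 burnt)
Step 4: cell (3,4)='.' (+5 fires, +8 burnt)
Step 5: cell (3,4)='.' (+1 fires, +5 burnt)
Step 6: cell (3,4)='.' (+0 fires, +1 burnt)
  fire out at step 6

2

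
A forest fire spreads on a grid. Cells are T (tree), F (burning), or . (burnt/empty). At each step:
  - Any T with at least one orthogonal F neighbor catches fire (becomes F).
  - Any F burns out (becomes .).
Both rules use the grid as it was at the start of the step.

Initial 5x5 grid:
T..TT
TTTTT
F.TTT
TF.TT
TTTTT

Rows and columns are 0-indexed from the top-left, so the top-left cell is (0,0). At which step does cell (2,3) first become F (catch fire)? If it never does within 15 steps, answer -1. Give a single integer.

Step 1: cell (2,3)='T' (+3 fires, +2 burnt)
Step 2: cell (2,3)='T' (+4 fires, +3 burnt)
Step 3: cell (2,3)='T' (+2 fires, +4 burnt)
Step 4: cell (2,3)='T' (+4 fires, +2 burnt)
Step 5: cell (2,3)='F' (+4 fires, +4 burnt)
  -> target ignites at step 5
Step 6: cell (2,3)='.' (+2 fires, +4 burnt)
Step 7: cell (2,3)='.' (+0 fires, +2 burnt)
  fire out at step 7

5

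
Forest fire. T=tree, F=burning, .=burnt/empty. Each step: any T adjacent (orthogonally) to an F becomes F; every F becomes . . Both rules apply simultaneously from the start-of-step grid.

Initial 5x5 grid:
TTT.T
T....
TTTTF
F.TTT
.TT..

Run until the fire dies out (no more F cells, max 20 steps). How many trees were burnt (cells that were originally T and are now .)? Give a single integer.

Answer: 13

Derivation:
Step 1: +3 fires, +2 burnt (F count now 3)
Step 2: +4 fires, +3 burnt (F count now 4)
Step 3: +2 fires, +4 burnt (F count now 2)
Step 4: +2 fires, +2 burnt (F count now 2)
Step 5: +2 fires, +2 burnt (F count now 2)
Step 6: +0 fires, +2 burnt (F count now 0)
Fire out after step 6
Initially T: 14, now '.': 24
Total burnt (originally-T cells now '.'): 13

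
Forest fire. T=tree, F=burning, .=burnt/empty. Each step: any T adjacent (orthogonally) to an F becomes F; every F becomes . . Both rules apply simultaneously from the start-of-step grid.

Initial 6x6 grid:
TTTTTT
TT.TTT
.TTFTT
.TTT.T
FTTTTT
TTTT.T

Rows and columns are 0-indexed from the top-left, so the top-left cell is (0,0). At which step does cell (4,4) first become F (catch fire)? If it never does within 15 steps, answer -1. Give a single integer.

Step 1: cell (4,4)='T' (+6 fires, +2 burnt)
Step 2: cell (4,4)='T' (+9 fires, +6 burnt)
Step 3: cell (4,4)='F' (+8 fires, +9 burnt)
  -> target ignites at step 3
Step 4: cell (4,4)='.' (+4 fires, +8 burnt)
Step 5: cell (4,4)='.' (+2 fires, +4 burnt)
Step 6: cell (4,4)='.' (+0 fires, +2 burnt)
  fire out at step 6

3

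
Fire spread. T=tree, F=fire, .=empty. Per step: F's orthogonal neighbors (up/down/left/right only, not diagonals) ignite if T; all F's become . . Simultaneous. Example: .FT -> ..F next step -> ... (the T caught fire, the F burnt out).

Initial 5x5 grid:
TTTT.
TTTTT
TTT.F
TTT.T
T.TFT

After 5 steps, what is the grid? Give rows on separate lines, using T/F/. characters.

Step 1: 4 trees catch fire, 2 burn out
  TTTT.
  TTTTF
  TTT..
  TTT.F
  T.F.F
Step 2: 2 trees catch fire, 4 burn out
  TTTT.
  TTTF.
  TTT..
  TTF..
  T....
Step 3: 4 trees catch fire, 2 burn out
  TTTF.
  TTF..
  TTF..
  TF...
  T....
Step 4: 4 trees catch fire, 4 burn out
  TTF..
  TF...
  TF...
  F....
  T....
Step 5: 4 trees catch fire, 4 burn out
  TF...
  F....
  F....
  .....
  F....

TF...
F....
F....
.....
F....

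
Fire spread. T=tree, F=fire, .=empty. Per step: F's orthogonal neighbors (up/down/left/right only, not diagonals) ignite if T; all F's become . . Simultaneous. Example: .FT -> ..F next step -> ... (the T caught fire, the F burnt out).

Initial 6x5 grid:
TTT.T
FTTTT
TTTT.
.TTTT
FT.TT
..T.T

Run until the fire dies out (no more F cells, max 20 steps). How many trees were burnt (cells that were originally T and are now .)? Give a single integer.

Answer: 20

Derivation:
Step 1: +4 fires, +2 burnt (F count now 4)
Step 2: +4 fires, +4 burnt (F count now 4)
Step 3: +4 fires, +4 burnt (F count now 4)
Step 4: +3 fires, +4 burnt (F count now 3)
Step 5: +3 fires, +3 burnt (F count now 3)
Step 6: +1 fires, +3 burnt (F count now 1)
Step 7: +1 fires, +1 burnt (F count now 1)
Step 8: +0 fires, +1 burnt (F count now 0)
Fire out after step 8
Initially T: 21, now '.': 29
Total burnt (originally-T cells now '.'): 20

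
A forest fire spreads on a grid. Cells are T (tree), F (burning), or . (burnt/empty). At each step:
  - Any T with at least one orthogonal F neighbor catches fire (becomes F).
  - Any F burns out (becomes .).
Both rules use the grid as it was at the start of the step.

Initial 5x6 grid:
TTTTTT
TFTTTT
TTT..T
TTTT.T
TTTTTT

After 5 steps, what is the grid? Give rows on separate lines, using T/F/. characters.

Step 1: 4 trees catch fire, 1 burn out
  TFTTTT
  F.FTTT
  TFT..T
  TTTT.T
  TTTTTT
Step 2: 6 trees catch fire, 4 burn out
  F.FTTT
  ...FTT
  F.F..T
  TFTT.T
  TTTTTT
Step 3: 5 trees catch fire, 6 burn out
  ...FTT
  ....FT
  .....T
  F.FT.T
  TFTTTT
Step 4: 5 trees catch fire, 5 burn out
  ....FT
  .....F
  .....T
  ...F.T
  F.FTTT
Step 5: 3 trees catch fire, 5 burn out
  .....F
  ......
  .....F
  .....T
  ...FTT

.....F
......
.....F
.....T
...FTT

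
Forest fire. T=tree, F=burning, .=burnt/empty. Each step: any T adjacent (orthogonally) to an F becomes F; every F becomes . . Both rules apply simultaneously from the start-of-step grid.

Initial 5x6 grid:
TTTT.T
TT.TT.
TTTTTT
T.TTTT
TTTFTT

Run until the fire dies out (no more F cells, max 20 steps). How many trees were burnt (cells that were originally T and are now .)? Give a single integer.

Answer: 24

Derivation:
Step 1: +3 fires, +1 burnt (F count now 3)
Step 2: +5 fires, +3 burnt (F count now 5)
Step 3: +5 fires, +5 burnt (F count now 5)
Step 4: +5 fires, +5 burnt (F count now 5)
Step 5: +3 fires, +5 burnt (F count now 3)
Step 6: +2 fires, +3 burnt (F count now 2)
Step 7: +1 fires, +2 burnt (F count now 1)
Step 8: +0 fires, +1 burnt (F count now 0)
Fire out after step 8
Initially T: 25, now '.': 29
Total burnt (originally-T cells now '.'): 24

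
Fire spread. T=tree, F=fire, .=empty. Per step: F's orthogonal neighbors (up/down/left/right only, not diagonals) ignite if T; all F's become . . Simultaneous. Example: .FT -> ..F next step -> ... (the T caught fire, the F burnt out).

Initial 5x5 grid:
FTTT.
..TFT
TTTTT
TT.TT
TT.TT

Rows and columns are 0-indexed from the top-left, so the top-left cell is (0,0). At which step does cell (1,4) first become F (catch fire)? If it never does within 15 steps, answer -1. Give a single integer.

Step 1: cell (1,4)='F' (+5 fires, +2 burnt)
  -> target ignites at step 1
Step 2: cell (1,4)='.' (+4 fires, +5 burnt)
Step 3: cell (1,4)='.' (+3 fires, +4 burnt)
Step 4: cell (1,4)='.' (+3 fires, +3 burnt)
Step 5: cell (1,4)='.' (+2 fires, +3 burnt)
Step 6: cell (1,4)='.' (+1 fires, +2 burnt)
Step 7: cell (1,4)='.' (+0 fires, +1 burnt)
  fire out at step 7

1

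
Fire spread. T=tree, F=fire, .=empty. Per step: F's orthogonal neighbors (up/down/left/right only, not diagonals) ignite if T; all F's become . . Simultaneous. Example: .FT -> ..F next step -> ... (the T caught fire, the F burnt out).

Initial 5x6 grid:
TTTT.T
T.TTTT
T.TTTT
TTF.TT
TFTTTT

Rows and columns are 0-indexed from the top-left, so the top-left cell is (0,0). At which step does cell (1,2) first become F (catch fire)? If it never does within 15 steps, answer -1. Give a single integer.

Step 1: cell (1,2)='T' (+4 fires, +2 burnt)
Step 2: cell (1,2)='F' (+4 fires, +4 burnt)
  -> target ignites at step 2
Step 3: cell (1,2)='.' (+5 fires, +4 burnt)
Step 4: cell (1,2)='.' (+7 fires, +5 burnt)
Step 5: cell (1,2)='.' (+3 fires, +7 burnt)
Step 6: cell (1,2)='.' (+1 fires, +3 burnt)
Step 7: cell (1,2)='.' (+0 fires, +1 burnt)
  fire out at step 7

2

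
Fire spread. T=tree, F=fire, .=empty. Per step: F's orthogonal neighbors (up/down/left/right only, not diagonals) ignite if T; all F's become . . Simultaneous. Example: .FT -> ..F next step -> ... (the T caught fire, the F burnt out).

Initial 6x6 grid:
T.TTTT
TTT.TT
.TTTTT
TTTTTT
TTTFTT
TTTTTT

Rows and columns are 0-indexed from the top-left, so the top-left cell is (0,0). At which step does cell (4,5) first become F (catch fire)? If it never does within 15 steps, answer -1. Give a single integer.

Step 1: cell (4,5)='T' (+4 fires, +1 burnt)
Step 2: cell (4,5)='F' (+7 fires, +4 burnt)
  -> target ignites at step 2
Step 3: cell (4,5)='.' (+7 fires, +7 burnt)
Step 4: cell (4,5)='.' (+6 fires, +7 burnt)
Step 5: cell (4,5)='.' (+4 fires, +6 burnt)
Step 6: cell (4,5)='.' (+3 fires, +4 burnt)
Step 7: cell (4,5)='.' (+1 fires, +3 burnt)
Step 8: cell (4,5)='.' (+0 fires, +1 burnt)
  fire out at step 8

2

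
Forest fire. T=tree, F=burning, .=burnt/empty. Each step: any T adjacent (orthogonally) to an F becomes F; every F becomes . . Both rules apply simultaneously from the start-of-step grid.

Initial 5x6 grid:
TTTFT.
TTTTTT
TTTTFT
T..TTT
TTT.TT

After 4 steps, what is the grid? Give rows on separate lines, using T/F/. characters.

Step 1: 7 trees catch fire, 2 burn out
  TTF.F.
  TTTFFT
  TTTF.F
  T..TFT
  TTT.TT
Step 2: 7 trees catch fire, 7 burn out
  TF....
  TTF..F
  TTF...
  T..F.F
  TTT.FT
Step 3: 4 trees catch fire, 7 burn out
  F.....
  TF....
  TF....
  T.....
  TTT..F
Step 4: 2 trees catch fire, 4 burn out
  ......
  F.....
  F.....
  T.....
  TTT...

......
F.....
F.....
T.....
TTT...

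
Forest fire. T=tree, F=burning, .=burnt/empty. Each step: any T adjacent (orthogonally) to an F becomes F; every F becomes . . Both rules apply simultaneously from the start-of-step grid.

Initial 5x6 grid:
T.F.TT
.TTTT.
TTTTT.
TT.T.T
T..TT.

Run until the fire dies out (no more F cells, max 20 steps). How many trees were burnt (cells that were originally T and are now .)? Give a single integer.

Step 1: +1 fires, +1 burnt (F count now 1)
Step 2: +3 fires, +1 burnt (F count now 3)
Step 3: +3 fires, +3 burnt (F count now 3)
Step 4: +5 fires, +3 burnt (F count now 5)
Step 5: +3 fires, +5 burnt (F count now 3)
Step 6: +2 fires, +3 burnt (F count now 2)
Step 7: +0 fires, +2 burnt (F count now 0)
Fire out after step 7
Initially T: 19, now '.': 28
Total burnt (originally-T cells now '.'): 17

Answer: 17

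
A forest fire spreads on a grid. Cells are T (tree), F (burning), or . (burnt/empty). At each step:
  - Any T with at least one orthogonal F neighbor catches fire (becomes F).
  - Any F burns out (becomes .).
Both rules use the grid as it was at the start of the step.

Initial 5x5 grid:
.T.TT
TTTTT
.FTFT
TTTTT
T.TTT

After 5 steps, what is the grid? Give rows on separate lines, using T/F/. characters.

Step 1: 6 trees catch fire, 2 burn out
  .T.TT
  TFTFT
  ..F.F
  TFTFT
  T.TTT
Step 2: 9 trees catch fire, 6 burn out
  .F.FT
  F.F.F
  .....
  F.F.F
  T.TFT
Step 3: 4 trees catch fire, 9 burn out
  ....F
  .....
  .....
  .....
  F.F.F
Step 4: 0 trees catch fire, 4 burn out
  .....
  .....
  .....
  .....
  .....
Step 5: 0 trees catch fire, 0 burn out
  .....
  .....
  .....
  .....
  .....

.....
.....
.....
.....
.....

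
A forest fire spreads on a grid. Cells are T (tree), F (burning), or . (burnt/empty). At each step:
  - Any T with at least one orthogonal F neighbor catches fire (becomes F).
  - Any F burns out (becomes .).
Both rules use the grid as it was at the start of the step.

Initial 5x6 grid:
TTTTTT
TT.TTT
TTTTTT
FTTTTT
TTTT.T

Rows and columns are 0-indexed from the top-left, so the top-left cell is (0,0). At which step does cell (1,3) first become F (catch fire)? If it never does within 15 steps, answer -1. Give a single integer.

Step 1: cell (1,3)='T' (+3 fires, +1 burnt)
Step 2: cell (1,3)='T' (+4 fires, +3 burnt)
Step 3: cell (1,3)='T' (+5 fires, +4 burnt)
Step 4: cell (1,3)='T' (+4 fires, +5 burnt)
Step 5: cell (1,3)='F' (+4 fires, +4 burnt)
  -> target ignites at step 5
Step 6: cell (1,3)='.' (+4 fires, +4 burnt)
Step 7: cell (1,3)='.' (+2 fires, +4 burnt)
Step 8: cell (1,3)='.' (+1 fires, +2 burnt)
Step 9: cell (1,3)='.' (+0 fires, +1 burnt)
  fire out at step 9

5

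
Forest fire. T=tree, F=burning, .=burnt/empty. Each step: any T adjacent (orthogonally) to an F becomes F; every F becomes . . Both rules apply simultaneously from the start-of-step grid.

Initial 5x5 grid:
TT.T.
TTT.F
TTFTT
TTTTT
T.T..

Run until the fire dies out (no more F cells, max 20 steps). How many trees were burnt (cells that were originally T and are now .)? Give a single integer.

Answer: 16

Derivation:
Step 1: +5 fires, +2 burnt (F count now 5)
Step 2: +6 fires, +5 burnt (F count now 6)
Step 3: +3 fires, +6 burnt (F count now 3)
Step 4: +2 fires, +3 burnt (F count now 2)
Step 5: +0 fires, +2 burnt (F count now 0)
Fire out after step 5
Initially T: 17, now '.': 24
Total burnt (originally-T cells now '.'): 16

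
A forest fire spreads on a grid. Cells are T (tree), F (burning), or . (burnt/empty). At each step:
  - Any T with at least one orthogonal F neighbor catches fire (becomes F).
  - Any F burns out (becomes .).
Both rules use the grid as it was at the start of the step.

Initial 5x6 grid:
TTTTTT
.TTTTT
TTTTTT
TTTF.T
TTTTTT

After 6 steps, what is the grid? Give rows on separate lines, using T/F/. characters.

Step 1: 3 trees catch fire, 1 burn out
  TTTTTT
  .TTTTT
  TTTFTT
  TTF..T
  TTTFTT
Step 2: 6 trees catch fire, 3 burn out
  TTTTTT
  .TTFTT
  TTF.FT
  TF...T
  TTF.FT
Step 3: 8 trees catch fire, 6 burn out
  TTTFTT
  .TF.FT
  TF...F
  F....T
  TF...F
Step 4: 7 trees catch fire, 8 burn out
  TTF.FT
  .F...F
  F.....
  .....F
  F.....
Step 5: 2 trees catch fire, 7 burn out
  TF...F
  ......
  ......
  ......
  ......
Step 6: 1 trees catch fire, 2 burn out
  F.....
  ......
  ......
  ......
  ......

F.....
......
......
......
......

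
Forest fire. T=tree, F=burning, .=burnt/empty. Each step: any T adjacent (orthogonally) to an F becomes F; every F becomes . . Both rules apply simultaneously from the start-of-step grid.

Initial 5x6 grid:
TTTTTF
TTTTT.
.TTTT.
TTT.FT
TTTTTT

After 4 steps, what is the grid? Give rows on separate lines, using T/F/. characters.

Step 1: 4 trees catch fire, 2 burn out
  TTTTF.
  TTTTT.
  .TTTF.
  TTT..F
  TTTTFT
Step 2: 5 trees catch fire, 4 burn out
  TTTF..
  TTTTF.
  .TTF..
  TTT...
  TTTF.F
Step 3: 4 trees catch fire, 5 burn out
  TTF...
  TTTF..
  .TF...
  TTT...
  TTF...
Step 4: 5 trees catch fire, 4 burn out
  TF....
  TTF...
  .F....
  TTF...
  TF....

TF....
TTF...
.F....
TTF...
TF....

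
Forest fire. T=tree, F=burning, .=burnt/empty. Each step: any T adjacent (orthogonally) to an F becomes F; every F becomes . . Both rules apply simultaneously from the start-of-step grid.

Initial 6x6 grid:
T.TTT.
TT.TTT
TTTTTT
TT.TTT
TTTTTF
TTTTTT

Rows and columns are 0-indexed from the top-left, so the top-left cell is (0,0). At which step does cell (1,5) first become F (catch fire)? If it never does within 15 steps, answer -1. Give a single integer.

Step 1: cell (1,5)='T' (+3 fires, +1 burnt)
Step 2: cell (1,5)='T' (+4 fires, +3 burnt)
Step 3: cell (1,5)='F' (+5 fires, +4 burnt)
  -> target ignites at step 3
Step 4: cell (1,5)='.' (+4 fires, +5 burnt)
Step 5: cell (1,5)='.' (+6 fires, +4 burnt)
Step 6: cell (1,5)='.' (+4 fires, +6 burnt)
Step 7: cell (1,5)='.' (+3 fires, +4 burnt)
Step 8: cell (1,5)='.' (+1 fires, +3 burnt)
Step 9: cell (1,5)='.' (+1 fires, +1 burnt)
Step 10: cell (1,5)='.' (+0 fires, +1 burnt)
  fire out at step 10

3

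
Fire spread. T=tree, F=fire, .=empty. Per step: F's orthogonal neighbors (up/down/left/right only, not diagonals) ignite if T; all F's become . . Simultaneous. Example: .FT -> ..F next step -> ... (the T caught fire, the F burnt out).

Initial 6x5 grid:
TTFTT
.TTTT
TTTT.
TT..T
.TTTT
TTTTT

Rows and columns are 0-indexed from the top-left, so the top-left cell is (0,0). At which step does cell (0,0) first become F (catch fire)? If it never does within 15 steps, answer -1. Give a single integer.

Step 1: cell (0,0)='T' (+3 fires, +1 burnt)
Step 2: cell (0,0)='F' (+5 fires, +3 burnt)
  -> target ignites at step 2
Step 3: cell (0,0)='.' (+3 fires, +5 burnt)
Step 4: cell (0,0)='.' (+2 fires, +3 burnt)
Step 5: cell (0,0)='.' (+2 fires, +2 burnt)
Step 6: cell (0,0)='.' (+2 fires, +2 burnt)
Step 7: cell (0,0)='.' (+3 fires, +2 burnt)
Step 8: cell (0,0)='.' (+2 fires, +3 burnt)
Step 9: cell (0,0)='.' (+2 fires, +2 burnt)
Step 10: cell (0,0)='.' (+0 fires, +2 burnt)
  fire out at step 10

2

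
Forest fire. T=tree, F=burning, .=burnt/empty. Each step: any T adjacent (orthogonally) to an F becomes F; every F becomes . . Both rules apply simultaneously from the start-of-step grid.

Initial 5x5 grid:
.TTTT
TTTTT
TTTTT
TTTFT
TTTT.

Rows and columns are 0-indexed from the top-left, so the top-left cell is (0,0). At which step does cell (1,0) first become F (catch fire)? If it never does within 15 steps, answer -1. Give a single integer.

Step 1: cell (1,0)='T' (+4 fires, +1 burnt)
Step 2: cell (1,0)='T' (+5 fires, +4 burnt)
Step 3: cell (1,0)='T' (+6 fires, +5 burnt)
Step 4: cell (1,0)='T' (+5 fires, +6 burnt)
Step 5: cell (1,0)='F' (+2 fires, +5 burnt)
  -> target ignites at step 5
Step 6: cell (1,0)='.' (+0 fires, +2 burnt)
  fire out at step 6

5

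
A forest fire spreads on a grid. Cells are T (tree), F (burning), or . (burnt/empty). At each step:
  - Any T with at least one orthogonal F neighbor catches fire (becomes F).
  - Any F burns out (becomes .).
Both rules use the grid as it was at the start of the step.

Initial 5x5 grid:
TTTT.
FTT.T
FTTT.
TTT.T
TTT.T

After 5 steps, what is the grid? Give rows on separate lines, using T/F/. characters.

Step 1: 4 trees catch fire, 2 burn out
  FTTT.
  .FT.T
  .FTT.
  FTT.T
  TTT.T
Step 2: 5 trees catch fire, 4 burn out
  .FTT.
  ..F.T
  ..FT.
  .FT.T
  FTT.T
Step 3: 4 trees catch fire, 5 burn out
  ..FT.
  ....T
  ...F.
  ..F.T
  .FT.T
Step 4: 2 trees catch fire, 4 burn out
  ...F.
  ....T
  .....
  ....T
  ..F.T
Step 5: 0 trees catch fire, 2 burn out
  .....
  ....T
  .....
  ....T
  ....T

.....
....T
.....
....T
....T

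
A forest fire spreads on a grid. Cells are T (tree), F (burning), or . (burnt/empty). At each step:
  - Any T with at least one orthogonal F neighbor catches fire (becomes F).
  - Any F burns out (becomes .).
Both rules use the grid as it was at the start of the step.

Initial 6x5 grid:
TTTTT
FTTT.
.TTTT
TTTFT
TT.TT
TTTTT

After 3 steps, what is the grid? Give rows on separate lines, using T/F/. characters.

Step 1: 6 trees catch fire, 2 burn out
  FTTTT
  .FTT.
  .TTFT
  TTF.F
  TT.FT
  TTTTT
Step 2: 9 trees catch fire, 6 burn out
  .FTTT
  ..FF.
  .FF.F
  TF...
  TT..F
  TTTFT
Step 3: 6 trees catch fire, 9 burn out
  ..FFT
  .....
  .....
  F....
  TF...
  TTF.F

..FFT
.....
.....
F....
TF...
TTF.F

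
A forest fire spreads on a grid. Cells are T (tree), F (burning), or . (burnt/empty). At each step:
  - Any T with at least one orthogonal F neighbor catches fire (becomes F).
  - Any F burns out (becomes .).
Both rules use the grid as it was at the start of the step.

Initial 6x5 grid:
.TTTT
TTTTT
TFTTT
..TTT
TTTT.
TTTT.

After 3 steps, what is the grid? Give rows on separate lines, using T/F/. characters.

Step 1: 3 trees catch fire, 1 burn out
  .TTTT
  TFTTT
  F.FTT
  ..TTT
  TTTT.
  TTTT.
Step 2: 5 trees catch fire, 3 burn out
  .FTTT
  F.FTT
  ...FT
  ..FTT
  TTTT.
  TTTT.
Step 3: 5 trees catch fire, 5 burn out
  ..FTT
  ...FT
  ....F
  ...FT
  TTFT.
  TTTT.

..FTT
...FT
....F
...FT
TTFT.
TTTT.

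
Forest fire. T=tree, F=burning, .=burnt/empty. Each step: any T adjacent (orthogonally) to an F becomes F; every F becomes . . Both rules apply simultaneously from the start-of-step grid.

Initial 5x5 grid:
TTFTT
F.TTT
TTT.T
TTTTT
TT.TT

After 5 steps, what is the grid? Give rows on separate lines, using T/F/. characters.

Step 1: 5 trees catch fire, 2 burn out
  FF.FT
  ..FTT
  FTT.T
  TTTTT
  TT.TT
Step 2: 5 trees catch fire, 5 burn out
  ....F
  ...FT
  .FF.T
  FTTTT
  TT.TT
Step 3: 4 trees catch fire, 5 burn out
  .....
  ....F
  ....T
  .FFTT
  FT.TT
Step 4: 3 trees catch fire, 4 burn out
  .....
  .....
  ....F
  ...FT
  .F.TT
Step 5: 2 trees catch fire, 3 burn out
  .....
  .....
  .....
  ....F
  ...FT

.....
.....
.....
....F
...FT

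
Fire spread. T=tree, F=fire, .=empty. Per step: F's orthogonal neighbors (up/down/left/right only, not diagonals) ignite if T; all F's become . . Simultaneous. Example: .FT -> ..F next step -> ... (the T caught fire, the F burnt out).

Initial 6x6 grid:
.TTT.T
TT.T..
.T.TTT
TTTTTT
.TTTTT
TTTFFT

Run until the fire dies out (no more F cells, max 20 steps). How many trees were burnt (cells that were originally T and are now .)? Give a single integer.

Step 1: +4 fires, +2 burnt (F count now 4)
Step 2: +5 fires, +4 burnt (F count now 5)
Step 3: +6 fires, +5 burnt (F count now 6)
Step 4: +3 fires, +6 burnt (F count now 3)
Step 5: +3 fires, +3 burnt (F count now 3)
Step 6: +2 fires, +3 burnt (F count now 2)
Step 7: +2 fires, +2 burnt (F count now 2)
Step 8: +0 fires, +2 burnt (F count now 0)
Fire out after step 8
Initially T: 26, now '.': 35
Total burnt (originally-T cells now '.'): 25

Answer: 25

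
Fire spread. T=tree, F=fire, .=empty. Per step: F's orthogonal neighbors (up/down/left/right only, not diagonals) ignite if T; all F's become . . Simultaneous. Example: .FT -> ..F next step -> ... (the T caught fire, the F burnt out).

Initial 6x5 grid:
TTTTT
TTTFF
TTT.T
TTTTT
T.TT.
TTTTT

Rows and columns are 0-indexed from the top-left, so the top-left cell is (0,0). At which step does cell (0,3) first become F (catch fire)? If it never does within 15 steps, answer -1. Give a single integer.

Step 1: cell (0,3)='F' (+4 fires, +2 burnt)
  -> target ignites at step 1
Step 2: cell (0,3)='.' (+4 fires, +4 burnt)
Step 3: cell (0,3)='.' (+5 fires, +4 burnt)
Step 4: cell (0,3)='.' (+5 fires, +5 burnt)
Step 5: cell (0,3)='.' (+3 fires, +5 burnt)
Step 6: cell (0,3)='.' (+3 fires, +3 burnt)
Step 7: cell (0,3)='.' (+1 fires, +3 burnt)
Step 8: cell (0,3)='.' (+0 fires, +1 burnt)
  fire out at step 8

1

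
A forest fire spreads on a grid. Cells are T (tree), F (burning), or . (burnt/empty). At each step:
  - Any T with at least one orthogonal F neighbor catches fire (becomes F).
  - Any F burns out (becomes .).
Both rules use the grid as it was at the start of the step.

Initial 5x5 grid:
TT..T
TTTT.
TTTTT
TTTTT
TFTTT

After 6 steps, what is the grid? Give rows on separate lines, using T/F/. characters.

Step 1: 3 trees catch fire, 1 burn out
  TT..T
  TTTT.
  TTTTT
  TFTTT
  F.FTT
Step 2: 4 trees catch fire, 3 burn out
  TT..T
  TTTT.
  TFTTT
  F.FTT
  ...FT
Step 3: 5 trees catch fire, 4 burn out
  TT..T
  TFTT.
  F.FTT
  ...FT
  ....F
Step 4: 5 trees catch fire, 5 burn out
  TF..T
  F.FT.
  ...FT
  ....F
  .....
Step 5: 3 trees catch fire, 5 burn out
  F...T
  ...F.
  ....F
  .....
  .....
Step 6: 0 trees catch fire, 3 burn out
  ....T
  .....
  .....
  .....
  .....

....T
.....
.....
.....
.....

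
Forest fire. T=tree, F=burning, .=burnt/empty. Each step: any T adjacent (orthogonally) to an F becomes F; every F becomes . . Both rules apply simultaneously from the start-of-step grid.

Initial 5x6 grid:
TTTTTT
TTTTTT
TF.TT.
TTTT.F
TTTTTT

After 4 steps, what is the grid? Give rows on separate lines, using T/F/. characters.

Step 1: 4 trees catch fire, 2 burn out
  TTTTTT
  TFTTTT
  F..TT.
  TFTT..
  TTTTTF
Step 2: 7 trees catch fire, 4 burn out
  TFTTTT
  F.FTTT
  ...TT.
  F.FT..
  TFTTF.
Step 3: 7 trees catch fire, 7 burn out
  F.FTTT
  ...FTT
  ...TT.
  ...F..
  F.FF..
Step 4: 3 trees catch fire, 7 burn out
  ...FTT
  ....FT
  ...FT.
  ......
  ......

...FTT
....FT
...FT.
......
......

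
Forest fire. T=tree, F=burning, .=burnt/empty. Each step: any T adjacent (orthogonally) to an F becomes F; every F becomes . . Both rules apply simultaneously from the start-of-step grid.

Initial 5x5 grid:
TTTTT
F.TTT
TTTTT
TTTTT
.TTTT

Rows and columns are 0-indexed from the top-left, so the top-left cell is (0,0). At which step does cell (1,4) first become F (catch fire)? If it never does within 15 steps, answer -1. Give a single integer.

Step 1: cell (1,4)='T' (+2 fires, +1 burnt)
Step 2: cell (1,4)='T' (+3 fires, +2 burnt)
Step 3: cell (1,4)='T' (+3 fires, +3 burnt)
Step 4: cell (1,4)='T' (+5 fires, +3 burnt)
Step 5: cell (1,4)='T' (+5 fires, +5 burnt)
Step 6: cell (1,4)='F' (+3 fires, +5 burnt)
  -> target ignites at step 6
Step 7: cell (1,4)='.' (+1 fires, +3 burnt)
Step 8: cell (1,4)='.' (+0 fires, +1 burnt)
  fire out at step 8

6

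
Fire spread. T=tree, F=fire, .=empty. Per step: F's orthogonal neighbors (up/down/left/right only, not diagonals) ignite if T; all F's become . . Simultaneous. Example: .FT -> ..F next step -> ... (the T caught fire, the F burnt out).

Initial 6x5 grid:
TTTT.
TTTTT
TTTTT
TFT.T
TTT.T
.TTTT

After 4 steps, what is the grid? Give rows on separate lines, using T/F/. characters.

Step 1: 4 trees catch fire, 1 burn out
  TTTT.
  TTTTT
  TFTTT
  F.F.T
  TFT.T
  .TTTT
Step 2: 6 trees catch fire, 4 burn out
  TTTT.
  TFTTT
  F.FTT
  ....T
  F.F.T
  .FTTT
Step 3: 5 trees catch fire, 6 burn out
  TFTT.
  F.FTT
  ...FT
  ....T
  ....T
  ..FTT
Step 4: 5 trees catch fire, 5 burn out
  F.FT.
  ...FT
  ....F
  ....T
  ....T
  ...FT

F.FT.
...FT
....F
....T
....T
...FT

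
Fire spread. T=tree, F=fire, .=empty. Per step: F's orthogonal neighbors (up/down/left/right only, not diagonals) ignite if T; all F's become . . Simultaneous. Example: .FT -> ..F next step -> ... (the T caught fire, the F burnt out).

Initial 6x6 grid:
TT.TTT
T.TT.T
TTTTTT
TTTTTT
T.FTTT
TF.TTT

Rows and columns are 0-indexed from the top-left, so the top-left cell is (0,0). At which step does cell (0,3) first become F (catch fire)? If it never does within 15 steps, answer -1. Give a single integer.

Step 1: cell (0,3)='T' (+3 fires, +2 burnt)
Step 2: cell (0,3)='T' (+6 fires, +3 burnt)
Step 3: cell (0,3)='T' (+7 fires, +6 burnt)
Step 4: cell (0,3)='T' (+5 fires, +7 burnt)
Step 5: cell (0,3)='F' (+3 fires, +5 burnt)
  -> target ignites at step 5
Step 6: cell (0,3)='.' (+3 fires, +3 burnt)
Step 7: cell (0,3)='.' (+2 fires, +3 burnt)
Step 8: cell (0,3)='.' (+0 fires, +2 burnt)
  fire out at step 8

5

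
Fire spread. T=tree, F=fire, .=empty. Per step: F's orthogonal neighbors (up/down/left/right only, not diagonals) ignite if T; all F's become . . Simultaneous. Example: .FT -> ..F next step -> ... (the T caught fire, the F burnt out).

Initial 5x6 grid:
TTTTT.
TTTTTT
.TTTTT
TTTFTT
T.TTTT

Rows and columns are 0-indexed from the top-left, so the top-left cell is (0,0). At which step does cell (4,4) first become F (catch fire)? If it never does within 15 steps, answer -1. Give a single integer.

Step 1: cell (4,4)='T' (+4 fires, +1 burnt)
Step 2: cell (4,4)='F' (+7 fires, +4 burnt)
  -> target ignites at step 2
Step 3: cell (4,4)='.' (+7 fires, +7 burnt)
Step 4: cell (4,4)='.' (+5 fires, +7 burnt)
Step 5: cell (4,4)='.' (+2 fires, +5 burnt)
Step 6: cell (4,4)='.' (+1 fires, +2 burnt)
Step 7: cell (4,4)='.' (+0 fires, +1 burnt)
  fire out at step 7

2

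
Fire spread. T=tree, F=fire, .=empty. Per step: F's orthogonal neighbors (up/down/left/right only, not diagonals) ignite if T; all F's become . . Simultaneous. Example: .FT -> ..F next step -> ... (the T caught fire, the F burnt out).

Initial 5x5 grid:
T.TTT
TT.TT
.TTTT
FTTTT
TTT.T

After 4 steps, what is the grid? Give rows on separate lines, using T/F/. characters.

Step 1: 2 trees catch fire, 1 burn out
  T.TTT
  TT.TT
  .TTTT
  .FTTT
  FTT.T
Step 2: 3 trees catch fire, 2 burn out
  T.TTT
  TT.TT
  .FTTT
  ..FTT
  .FT.T
Step 3: 4 trees catch fire, 3 burn out
  T.TTT
  TF.TT
  ..FTT
  ...FT
  ..F.T
Step 4: 3 trees catch fire, 4 burn out
  T.TTT
  F..TT
  ...FT
  ....F
  ....T

T.TTT
F..TT
...FT
....F
....T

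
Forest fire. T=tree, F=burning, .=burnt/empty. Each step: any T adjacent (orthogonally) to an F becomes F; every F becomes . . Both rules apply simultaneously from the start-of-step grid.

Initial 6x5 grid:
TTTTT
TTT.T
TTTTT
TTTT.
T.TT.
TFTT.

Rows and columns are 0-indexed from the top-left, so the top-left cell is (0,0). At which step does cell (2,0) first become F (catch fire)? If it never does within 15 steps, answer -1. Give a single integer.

Step 1: cell (2,0)='T' (+2 fires, +1 burnt)
Step 2: cell (2,0)='T' (+3 fires, +2 burnt)
Step 3: cell (2,0)='T' (+3 fires, +3 burnt)
Step 4: cell (2,0)='F' (+4 fires, +3 burnt)
  -> target ignites at step 4
Step 5: cell (2,0)='.' (+4 fires, +4 burnt)
Step 6: cell (2,0)='.' (+4 fires, +4 burnt)
Step 7: cell (2,0)='.' (+3 fires, +4 burnt)
Step 8: cell (2,0)='.' (+1 fires, +3 burnt)
Step 9: cell (2,0)='.' (+0 fires, +1 burnt)
  fire out at step 9

4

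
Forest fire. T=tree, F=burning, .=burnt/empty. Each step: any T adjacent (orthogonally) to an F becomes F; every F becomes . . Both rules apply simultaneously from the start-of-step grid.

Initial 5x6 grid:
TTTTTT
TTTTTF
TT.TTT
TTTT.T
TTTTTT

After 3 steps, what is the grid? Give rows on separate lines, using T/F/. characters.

Step 1: 3 trees catch fire, 1 burn out
  TTTTTF
  TTTTF.
  TT.TTF
  TTTT.T
  TTTTTT
Step 2: 4 trees catch fire, 3 burn out
  TTTTF.
  TTTF..
  TT.TF.
  TTTT.F
  TTTTTT
Step 3: 4 trees catch fire, 4 burn out
  TTTF..
  TTF...
  TT.F..
  TTTT..
  TTTTTF

TTTF..
TTF...
TT.F..
TTTT..
TTTTTF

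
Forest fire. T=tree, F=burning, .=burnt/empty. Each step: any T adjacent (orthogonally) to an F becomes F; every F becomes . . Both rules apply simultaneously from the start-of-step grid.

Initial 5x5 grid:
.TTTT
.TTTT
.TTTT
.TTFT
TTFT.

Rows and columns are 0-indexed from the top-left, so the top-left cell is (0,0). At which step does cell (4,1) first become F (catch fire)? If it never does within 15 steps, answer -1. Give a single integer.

Step 1: cell (4,1)='F' (+5 fires, +2 burnt)
  -> target ignites at step 1
Step 2: cell (4,1)='.' (+5 fires, +5 burnt)
Step 3: cell (4,1)='.' (+4 fires, +5 burnt)
Step 4: cell (4,1)='.' (+3 fires, +4 burnt)
Step 5: cell (4,1)='.' (+1 fires, +3 burnt)
Step 6: cell (4,1)='.' (+0 fires, +1 burnt)
  fire out at step 6

1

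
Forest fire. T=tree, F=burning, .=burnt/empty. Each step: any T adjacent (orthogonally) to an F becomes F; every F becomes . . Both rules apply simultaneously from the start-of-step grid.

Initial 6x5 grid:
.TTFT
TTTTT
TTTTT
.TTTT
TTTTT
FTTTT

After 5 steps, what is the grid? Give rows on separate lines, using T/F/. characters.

Step 1: 5 trees catch fire, 2 burn out
  .TF.F
  TTTFT
  TTTTT
  .TTTT
  FTTTT
  .FTTT
Step 2: 6 trees catch fire, 5 burn out
  .F...
  TTF.F
  TTTFT
  .TTTT
  .FTTT
  ..FTT
Step 3: 7 trees catch fire, 6 burn out
  .....
  TF...
  TTF.F
  .FTFT
  ..FTT
  ...FT
Step 4: 6 trees catch fire, 7 burn out
  .....
  F....
  TF...
  ..F.F
  ...FT
  ....F
Step 5: 2 trees catch fire, 6 burn out
  .....
  .....
  F....
  .....
  ....F
  .....

.....
.....
F....
.....
....F
.....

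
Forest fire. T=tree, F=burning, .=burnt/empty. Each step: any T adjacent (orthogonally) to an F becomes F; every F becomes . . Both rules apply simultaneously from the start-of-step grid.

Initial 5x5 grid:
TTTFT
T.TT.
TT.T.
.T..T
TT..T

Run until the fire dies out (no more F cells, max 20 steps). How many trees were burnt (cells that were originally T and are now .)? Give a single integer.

Answer: 13

Derivation:
Step 1: +3 fires, +1 burnt (F count now 3)
Step 2: +3 fires, +3 burnt (F count now 3)
Step 3: +1 fires, +3 burnt (F count now 1)
Step 4: +1 fires, +1 burnt (F count now 1)
Step 5: +1 fires, +1 burnt (F count now 1)
Step 6: +1 fires, +1 burnt (F count now 1)
Step 7: +1 fires, +1 burnt (F count now 1)
Step 8: +1 fires, +1 burnt (F count now 1)
Step 9: +1 fires, +1 burnt (F count now 1)
Step 10: +0 fires, +1 burnt (F count now 0)
Fire out after step 10
Initially T: 15, now '.': 23
Total burnt (originally-T cells now '.'): 13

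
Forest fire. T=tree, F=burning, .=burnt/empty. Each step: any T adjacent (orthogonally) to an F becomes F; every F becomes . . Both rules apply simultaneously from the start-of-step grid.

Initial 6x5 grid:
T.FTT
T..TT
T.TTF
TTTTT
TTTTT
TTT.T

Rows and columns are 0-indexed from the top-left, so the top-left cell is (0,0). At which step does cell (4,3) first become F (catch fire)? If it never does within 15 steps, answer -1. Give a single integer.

Step 1: cell (4,3)='T' (+4 fires, +2 burnt)
Step 2: cell (4,3)='T' (+5 fires, +4 burnt)
Step 3: cell (4,3)='F' (+3 fires, +5 burnt)
  -> target ignites at step 3
Step 4: cell (4,3)='.' (+2 fires, +3 burnt)
Step 5: cell (4,3)='.' (+3 fires, +2 burnt)
Step 6: cell (4,3)='.' (+3 fires, +3 burnt)
Step 7: cell (4,3)='.' (+2 fires, +3 burnt)
Step 8: cell (4,3)='.' (+1 fires, +2 burnt)
Step 9: cell (4,3)='.' (+0 fires, +1 burnt)
  fire out at step 9

3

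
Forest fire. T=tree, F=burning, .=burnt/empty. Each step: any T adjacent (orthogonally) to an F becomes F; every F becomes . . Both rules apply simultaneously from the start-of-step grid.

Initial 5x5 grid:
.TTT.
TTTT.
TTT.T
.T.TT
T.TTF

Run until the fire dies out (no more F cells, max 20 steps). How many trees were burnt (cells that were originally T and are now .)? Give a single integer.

Step 1: +2 fires, +1 burnt (F count now 2)
Step 2: +3 fires, +2 burnt (F count now 3)
Step 3: +0 fires, +3 burnt (F count now 0)
Fire out after step 3
Initially T: 17, now '.': 13
Total burnt (originally-T cells now '.'): 5

Answer: 5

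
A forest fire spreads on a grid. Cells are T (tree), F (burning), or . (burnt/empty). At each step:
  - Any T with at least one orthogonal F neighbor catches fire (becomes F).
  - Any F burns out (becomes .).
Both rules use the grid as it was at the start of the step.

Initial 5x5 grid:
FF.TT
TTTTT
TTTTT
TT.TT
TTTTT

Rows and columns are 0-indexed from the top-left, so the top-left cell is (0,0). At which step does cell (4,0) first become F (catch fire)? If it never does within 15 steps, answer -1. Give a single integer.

Step 1: cell (4,0)='T' (+2 fires, +2 burnt)
Step 2: cell (4,0)='T' (+3 fires, +2 burnt)
Step 3: cell (4,0)='T' (+4 fires, +3 burnt)
Step 4: cell (4,0)='F' (+5 fires, +4 burnt)
  -> target ignites at step 4
Step 5: cell (4,0)='.' (+4 fires, +5 burnt)
Step 6: cell (4,0)='.' (+2 fires, +4 burnt)
Step 7: cell (4,0)='.' (+1 fires, +2 burnt)
Step 8: cell (4,0)='.' (+0 fires, +1 burnt)
  fire out at step 8

4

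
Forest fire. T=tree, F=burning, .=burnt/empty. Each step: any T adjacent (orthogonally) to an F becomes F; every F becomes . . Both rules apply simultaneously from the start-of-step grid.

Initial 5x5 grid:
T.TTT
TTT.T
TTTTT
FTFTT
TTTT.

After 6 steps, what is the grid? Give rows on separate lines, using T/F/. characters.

Step 1: 6 trees catch fire, 2 burn out
  T.TTT
  TTT.T
  FTFTT
  .F.FT
  FTFT.
Step 2: 7 trees catch fire, 6 burn out
  T.TTT
  FTF.T
  .F.FT
  ....F
  .F.F.
Step 3: 4 trees catch fire, 7 burn out
  F.FTT
  .F..T
  ....F
  .....
  .....
Step 4: 2 trees catch fire, 4 burn out
  ...FT
  ....F
  .....
  .....
  .....
Step 5: 1 trees catch fire, 2 burn out
  ....F
  .....
  .....
  .....
  .....
Step 6: 0 trees catch fire, 1 burn out
  .....
  .....
  .....
  .....
  .....

.....
.....
.....
.....
.....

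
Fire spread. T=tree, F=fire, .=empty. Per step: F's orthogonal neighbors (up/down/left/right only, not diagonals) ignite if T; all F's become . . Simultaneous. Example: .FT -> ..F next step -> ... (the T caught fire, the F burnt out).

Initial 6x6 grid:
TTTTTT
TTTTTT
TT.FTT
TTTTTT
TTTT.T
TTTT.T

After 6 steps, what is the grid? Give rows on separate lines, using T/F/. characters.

Step 1: 3 trees catch fire, 1 burn out
  TTTTTT
  TTTFTT
  TT..FT
  TTTFTT
  TTTT.T
  TTTT.T
Step 2: 7 trees catch fire, 3 burn out
  TTTFTT
  TTF.FT
  TT...F
  TTF.FT
  TTTF.T
  TTTT.T
Step 3: 8 trees catch fire, 7 burn out
  TTF.FT
  TF...F
  TT....
  TF...F
  TTF..T
  TTTF.T
Step 4: 8 trees catch fire, 8 burn out
  TF...F
  F.....
  TF....
  F.....
  TF...F
  TTF..T
Step 5: 5 trees catch fire, 8 burn out
  F.....
  ......
  F.....
  ......
  F.....
  TF...F
Step 6: 1 trees catch fire, 5 burn out
  ......
  ......
  ......
  ......
  ......
  F.....

......
......
......
......
......
F.....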